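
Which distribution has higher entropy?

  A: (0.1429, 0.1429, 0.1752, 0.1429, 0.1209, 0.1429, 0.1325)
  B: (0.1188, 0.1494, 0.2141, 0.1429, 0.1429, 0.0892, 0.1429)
A

Both distributions are close to uniform, making this a harder comparison.

H(A) = 2.7993 bits
H(B) = 2.7651 bits

The distribution closer to uniform has higher entropy.
Answer: A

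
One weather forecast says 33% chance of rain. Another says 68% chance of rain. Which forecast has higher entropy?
33% forecast

Treat each forecast as a Bernoulli distribution. Binary entropy is maximized at p=0.5 and falls off symmetrically toward 0 or 1. The 33% forecast is closer to 50%, so it is more uncertain. H(33%) ≈ 0.915 bits, H(68%) ≈ 0.904 bits.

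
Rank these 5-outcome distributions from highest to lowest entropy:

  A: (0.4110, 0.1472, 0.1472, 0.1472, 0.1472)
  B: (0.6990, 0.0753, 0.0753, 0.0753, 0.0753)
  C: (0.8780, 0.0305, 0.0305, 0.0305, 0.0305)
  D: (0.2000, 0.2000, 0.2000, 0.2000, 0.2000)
D > A > B > C

Key insight: Entropy is maximized by uniform distributions and minimized by concentrated distributions.

Entropies:
  H(A) = 2.1550 bits
  H(B) = 1.4845 bits
  H(C) = 0.7791 bits
  H(D) = 2.3219 bits

Ranking: D > A > B > C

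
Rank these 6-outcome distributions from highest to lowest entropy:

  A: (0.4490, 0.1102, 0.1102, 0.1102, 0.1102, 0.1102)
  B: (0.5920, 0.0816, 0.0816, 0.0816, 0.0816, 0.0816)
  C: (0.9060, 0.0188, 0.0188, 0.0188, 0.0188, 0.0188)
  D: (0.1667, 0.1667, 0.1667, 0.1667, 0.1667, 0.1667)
D > A > B > C

Key insight: Entropy is maximized by uniform distributions and minimized by concentrated distributions.

Entropies:
  H(A) = 2.2719 bits
  H(B) = 1.9228 bits
  H(C) = 0.6679 bits
  H(D) = 2.5850 bits

Ranking: D > A > B > C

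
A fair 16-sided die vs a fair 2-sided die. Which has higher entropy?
16-sided die

Both are uniform distributions; for uniform over n outcomes, H = log₂(n). H(16-sided) = log₂(16) = 4.000 bits and H(2-sided) = log₂(2) = 1.000 bits. More outcomes in a uniform distribution means higher entropy.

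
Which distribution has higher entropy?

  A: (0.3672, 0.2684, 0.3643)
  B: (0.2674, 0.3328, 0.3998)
A

Both distributions are close to uniform, making this a harder comparison.

H(A) = 1.5708 bits
H(B) = 1.5659 bits

The distribution closer to uniform has higher entropy.
Answer: A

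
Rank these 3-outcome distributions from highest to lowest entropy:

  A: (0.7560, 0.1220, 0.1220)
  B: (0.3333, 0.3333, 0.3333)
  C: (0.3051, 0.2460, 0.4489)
B > C > A

Key insight: Entropy is maximized by uniform distributions and minimized by concentrated distributions.

- Uniform distributions have maximum entropy log₂(3) = 1.5850 bits
- The more "peaked" or concentrated a distribution, the lower its entropy

Entropies:
  H(A) = 1.0456 bits
  H(B) = 1.5850 bits
  H(C) = 1.5390 bits

Ranking: B > C > A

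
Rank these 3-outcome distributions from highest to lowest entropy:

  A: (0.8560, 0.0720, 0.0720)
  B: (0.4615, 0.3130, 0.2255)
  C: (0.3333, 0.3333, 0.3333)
C > B > A

Key insight: Entropy is maximized by uniform distributions and minimized by concentrated distributions.

- Uniform distributions have maximum entropy log₂(3) = 1.5850 bits
- The more "peaked" or concentrated a distribution, the lower its entropy

Entropies:
  H(A) = 0.7386 bits
  H(B) = 1.5239 bits
  H(C) = 1.5850 bits

Ranking: C > B > A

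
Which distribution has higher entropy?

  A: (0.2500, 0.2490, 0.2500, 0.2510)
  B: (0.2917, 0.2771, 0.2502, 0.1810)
A

Both distributions are close to uniform, making this a harder comparison.

H(A) = 2.0000 bits
H(B) = 1.9780 bits

The distribution closer to uniform has higher entropy.
Answer: A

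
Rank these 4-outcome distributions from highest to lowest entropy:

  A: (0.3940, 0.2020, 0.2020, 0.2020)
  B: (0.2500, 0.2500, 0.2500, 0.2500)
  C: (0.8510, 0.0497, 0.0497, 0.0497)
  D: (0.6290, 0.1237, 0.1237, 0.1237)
B > A > D > C

Key insight: Entropy is maximized by uniform distributions and minimized by concentrated distributions.

Entropies:
  H(A) = 1.9278 bits
  H(B) = 2.0000 bits
  H(C) = 0.8435 bits
  H(D) = 1.5395 bits

Ranking: B > A > D > C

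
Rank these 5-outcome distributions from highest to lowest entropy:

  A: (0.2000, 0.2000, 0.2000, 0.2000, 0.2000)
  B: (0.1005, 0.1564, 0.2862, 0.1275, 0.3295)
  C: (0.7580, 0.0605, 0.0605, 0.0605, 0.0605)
A > B > C

Key insight: Entropy is maximized by uniform distributions and minimized by concentrated distributions.

- Uniform distributions have maximum entropy log₂(5) = 2.3219 bits
- The more "peaked" or concentrated a distribution, the lower its entropy

Entropies:
  H(A) = 2.3219 bits
  H(B) = 2.1748 bits
  H(C) = 1.2824 bits

Ranking: A > B > C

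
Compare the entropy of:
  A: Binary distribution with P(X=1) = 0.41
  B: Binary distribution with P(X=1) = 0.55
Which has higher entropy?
B

For binary distributions, entropy is maximized at p=0.5 and decreases as p moves toward 0 or 1.

H(A) = H(0.41) = 0.9765 bits
H(B) = H(0.55) = 0.9928 bits

Distribution B (p=0.55) is closer to uniform (p=0.5), so it has higher entropy.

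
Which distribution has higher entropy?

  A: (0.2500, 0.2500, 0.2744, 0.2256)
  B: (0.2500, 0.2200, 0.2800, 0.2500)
A

Both distributions are close to uniform, making this a harder comparison.

H(A) = 1.9966 bits
H(B) = 1.9948 bits

The distribution closer to uniform has higher entropy.
Answer: A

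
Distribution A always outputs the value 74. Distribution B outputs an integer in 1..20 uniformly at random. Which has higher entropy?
B

A is deterministic, so H(A) = 0. B is uniform over 20 outcomes, so H(B) = log₂(20) = 4.322 bits. Any distribution with genuine randomness has higher entropy than a deterministic one.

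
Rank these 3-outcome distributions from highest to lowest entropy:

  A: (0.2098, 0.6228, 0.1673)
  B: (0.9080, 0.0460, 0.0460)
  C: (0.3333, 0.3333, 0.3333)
C > A > B

Key insight: Entropy is maximized by uniform distributions and minimized by concentrated distributions.

- Uniform distributions have maximum entropy log₂(3) = 1.5850 bits
- The more "peaked" or concentrated a distribution, the lower its entropy

Entropies:
  H(A) = 1.3297 bits
  H(B) = 0.5351 bits
  H(C) = 1.5850 bits

Ranking: C > A > B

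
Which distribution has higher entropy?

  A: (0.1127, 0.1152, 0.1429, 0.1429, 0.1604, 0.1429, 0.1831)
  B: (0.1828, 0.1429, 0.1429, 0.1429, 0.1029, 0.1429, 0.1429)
B

Both distributions are close to uniform, making this a harder comparison.

H(A) = 2.7892 bits
H(B) = 2.7910 bits

The distribution closer to uniform has higher entropy.
Answer: B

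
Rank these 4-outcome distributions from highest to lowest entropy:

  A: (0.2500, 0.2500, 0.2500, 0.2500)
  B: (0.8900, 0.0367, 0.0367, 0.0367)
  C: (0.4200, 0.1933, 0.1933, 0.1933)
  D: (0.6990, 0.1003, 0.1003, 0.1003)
A > C > D > B

Key insight: Entropy is maximized by uniform distributions and minimized by concentrated distributions.

Entropies:
  H(A) = 2.0000 bits
  H(B) = 0.6743 bits
  H(C) = 1.9007 bits
  H(D) = 1.3596 bits

Ranking: A > C > D > B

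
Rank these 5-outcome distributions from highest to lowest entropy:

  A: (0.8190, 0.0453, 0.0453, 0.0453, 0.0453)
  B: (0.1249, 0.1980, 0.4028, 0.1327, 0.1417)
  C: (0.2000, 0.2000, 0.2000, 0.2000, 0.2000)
C > B > A

Key insight: Entropy is maximized by uniform distributions and minimized by concentrated distributions.

- Uniform distributions have maximum entropy log₂(5) = 2.3219 bits
- The more "peaked" or concentrated a distribution, the lower its entropy

Entropies:
  H(A) = 1.0443 bits
  H(B) = 2.1519 bits
  H(C) = 2.3219 bits

Ranking: C > B > A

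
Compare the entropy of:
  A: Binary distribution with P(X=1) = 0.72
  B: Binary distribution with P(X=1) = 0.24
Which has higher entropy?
A

For binary distributions, entropy is maximized at p=0.5 and decreases as p moves toward 0 or 1.

H(A) = H(0.72) = 0.8555 bits
H(B) = H(0.24) = 0.7950 bits

Distribution A (p=0.72) is closer to uniform (p=0.5), so it has higher entropy.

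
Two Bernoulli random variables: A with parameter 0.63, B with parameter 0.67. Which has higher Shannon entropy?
A

For binary distributions, entropy is maximized at p=0.5 and decreases as p moves toward 0 or 1.

H(A) = H(0.63) = 0.9507 bits
H(B) = H(0.67) = 0.9149 bits

Distribution A (p=0.63) is closer to uniform (p=0.5), so it has higher entropy.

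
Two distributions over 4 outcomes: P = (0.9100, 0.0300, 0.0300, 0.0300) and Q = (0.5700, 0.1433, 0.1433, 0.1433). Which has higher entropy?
Q

P is highly concentrated on one outcome (91%), making it nearly deterministic. Q spreads its mass more evenly (max 57%). The more spread-out distribution has higher entropy: H(P) ≈ 0.579 bits, H(Q) ≈ 1.667 bits.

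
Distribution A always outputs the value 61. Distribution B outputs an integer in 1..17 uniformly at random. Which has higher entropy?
B

A is deterministic, so H(A) = 0. B is uniform over 17 outcomes, so H(B) = log₂(17) = 4.087 bits. Any distribution with genuine randomness has higher entropy than a deterministic one.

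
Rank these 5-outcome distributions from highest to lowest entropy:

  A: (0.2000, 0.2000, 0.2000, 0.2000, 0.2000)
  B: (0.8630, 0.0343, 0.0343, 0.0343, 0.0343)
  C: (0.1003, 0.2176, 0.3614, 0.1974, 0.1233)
A > C > B

Key insight: Entropy is maximized by uniform distributions and minimized by concentrated distributions.

- Uniform distributions have maximum entropy log₂(5) = 2.3219 bits
- The more "peaked" or concentrated a distribution, the lower its entropy

Entropies:
  H(A) = 2.3219 bits
  H(B) = 0.8503 bits
  H(C) = 2.1766 bits

Ranking: A > C > B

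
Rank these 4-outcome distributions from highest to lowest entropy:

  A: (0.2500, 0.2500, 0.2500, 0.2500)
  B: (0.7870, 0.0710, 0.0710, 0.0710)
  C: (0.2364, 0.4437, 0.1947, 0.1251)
A > C > B

Key insight: Entropy is maximized by uniform distributions and minimized by concentrated distributions.

- Uniform distributions have maximum entropy log₂(4) = 2.0000 bits
- The more "peaked" or concentrated a distribution, the lower its entropy

Entropies:
  H(A) = 2.0000 bits
  H(B) = 1.0848 bits
  H(C) = 1.8469 bits

Ranking: A > C > B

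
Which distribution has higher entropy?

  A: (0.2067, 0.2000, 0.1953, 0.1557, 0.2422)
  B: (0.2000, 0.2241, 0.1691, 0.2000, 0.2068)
B

Both distributions are close to uniform, making this a harder comparison.

H(A) = 2.3080 bits
H(B) = 2.3161 bits

The distribution closer to uniform has higher entropy.
Answer: B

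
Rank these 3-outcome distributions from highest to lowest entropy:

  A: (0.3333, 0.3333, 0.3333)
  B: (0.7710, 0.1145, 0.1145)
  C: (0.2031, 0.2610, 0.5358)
A > C > B

Key insight: Entropy is maximized by uniform distributions and minimized by concentrated distributions.

- Uniform distributions have maximum entropy log₂(3) = 1.5850 bits
- The more "peaked" or concentrated a distribution, the lower its entropy

Entropies:
  H(A) = 1.5850 bits
  H(B) = 1.0053 bits
  H(C) = 1.4552 bits

Ranking: A > C > B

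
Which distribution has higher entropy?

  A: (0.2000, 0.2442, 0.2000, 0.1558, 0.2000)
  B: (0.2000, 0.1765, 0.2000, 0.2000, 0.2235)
B

Both distributions are close to uniform, making this a harder comparison.

H(A) = 2.3077 bits
H(B) = 2.3179 bits

The distribution closer to uniform has higher entropy.
Answer: B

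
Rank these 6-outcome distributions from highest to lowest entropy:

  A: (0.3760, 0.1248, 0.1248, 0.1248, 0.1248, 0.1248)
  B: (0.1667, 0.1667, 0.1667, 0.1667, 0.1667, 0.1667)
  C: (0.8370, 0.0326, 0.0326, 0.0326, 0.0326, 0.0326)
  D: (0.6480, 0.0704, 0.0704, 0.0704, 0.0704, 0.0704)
B > A > D > C

Key insight: Entropy is maximized by uniform distributions and minimized by concentrated distributions.

Entropies:
  H(A) = 2.4041 bits
  H(B) = 2.5850 bits
  H(C) = 1.0199 bits
  H(D) = 1.7532 bits

Ranking: B > A > D > C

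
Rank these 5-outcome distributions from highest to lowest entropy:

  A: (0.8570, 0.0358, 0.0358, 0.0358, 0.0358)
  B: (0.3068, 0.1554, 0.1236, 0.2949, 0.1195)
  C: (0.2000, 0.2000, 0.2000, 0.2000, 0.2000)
C > B > A

Key insight: Entropy is maximized by uniform distributions and minimized by concentrated distributions.

- Uniform distributions have maximum entropy log₂(5) = 2.3219 bits
- The more "peaked" or concentrated a distribution, the lower its entropy

Entropies:
  H(A) = 0.8780 bits
  H(B) = 2.1988 bits
  H(C) = 2.3219 bits

Ranking: C > B > A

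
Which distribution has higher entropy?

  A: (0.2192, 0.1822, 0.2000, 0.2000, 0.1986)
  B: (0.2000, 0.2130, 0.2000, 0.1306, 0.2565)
A

Both distributions are close to uniform, making this a harder comparison.

H(A) = 2.3195 bits
H(B) = 2.2909 bits

The distribution closer to uniform has higher entropy.
Answer: A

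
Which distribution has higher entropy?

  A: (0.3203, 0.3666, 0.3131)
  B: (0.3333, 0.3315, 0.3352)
B

Both distributions are close to uniform, making this a harder comparison.

H(A) = 1.5814 bits
H(B) = 1.5849 bits

The distribution closer to uniform has higher entropy.
Answer: B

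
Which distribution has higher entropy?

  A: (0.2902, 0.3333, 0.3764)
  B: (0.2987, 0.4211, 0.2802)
A

Both distributions are close to uniform, making this a harder comparison.

H(A) = 1.5769 bits
H(B) = 1.5604 bits

The distribution closer to uniform has higher entropy.
Answer: A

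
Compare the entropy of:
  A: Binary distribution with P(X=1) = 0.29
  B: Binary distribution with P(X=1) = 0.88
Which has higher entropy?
A

For binary distributions, entropy is maximized at p=0.5 and decreases as p moves toward 0 or 1.

H(A) = H(0.29) = 0.8687 bits
H(B) = H(0.88) = 0.5294 bits

Distribution A (p=0.29) is closer to uniform (p=0.5), so it has higher entropy.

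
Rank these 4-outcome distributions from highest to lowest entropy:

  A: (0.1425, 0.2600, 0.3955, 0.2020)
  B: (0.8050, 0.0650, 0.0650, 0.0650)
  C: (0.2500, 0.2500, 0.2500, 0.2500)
C > A > B

Key insight: Entropy is maximized by uniform distributions and minimized by concentrated distributions.

- Uniform distributions have maximum entropy log₂(4) = 2.0000 bits
- The more "peaked" or concentrated a distribution, the lower its entropy

Entropies:
  H(A) = 1.9013 bits
  H(B) = 1.0209 bits
  H(C) = 2.0000 bits

Ranking: C > A > B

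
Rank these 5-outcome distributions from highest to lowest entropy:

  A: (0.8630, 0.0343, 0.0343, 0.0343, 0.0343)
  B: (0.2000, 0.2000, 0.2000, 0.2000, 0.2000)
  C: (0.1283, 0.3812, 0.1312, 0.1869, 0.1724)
B > C > A

Key insight: Entropy is maximized by uniform distributions and minimized by concentrated distributions.

- Uniform distributions have maximum entropy log₂(5) = 2.3219 bits
- The more "peaked" or concentrated a distribution, the lower its entropy

Entropies:
  H(A) = 0.8503 bits
  H(B) = 2.3219 bits
  H(C) = 2.1844 bits

Ranking: B > C > A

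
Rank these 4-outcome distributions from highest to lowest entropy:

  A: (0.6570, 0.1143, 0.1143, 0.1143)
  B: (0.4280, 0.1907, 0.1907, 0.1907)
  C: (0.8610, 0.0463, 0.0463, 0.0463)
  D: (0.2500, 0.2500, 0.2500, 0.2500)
D > B > A > C

Key insight: Entropy is maximized by uniform distributions and minimized by concentrated distributions.

Entropies:
  H(A) = 1.4713 bits
  H(B) = 1.8916 bits
  H(C) = 0.8019 bits
  H(D) = 2.0000 bits

Ranking: D > B > A > C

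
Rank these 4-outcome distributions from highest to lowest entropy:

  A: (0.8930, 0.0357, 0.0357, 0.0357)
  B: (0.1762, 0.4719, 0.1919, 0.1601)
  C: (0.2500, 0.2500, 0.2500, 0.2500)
C > B > A

Key insight: Entropy is maximized by uniform distributions and minimized by concentrated distributions.

- Uniform distributions have maximum entropy log₂(4) = 2.0000 bits
- The more "peaked" or concentrated a distribution, the lower its entropy

Entropies:
  H(A) = 0.6604 bits
  H(B) = 1.8327 bits
  H(C) = 2.0000 bits

Ranking: C > B > A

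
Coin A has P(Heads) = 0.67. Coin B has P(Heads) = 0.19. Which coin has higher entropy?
A

For binary distributions, entropy is maximized at p=0.5 and decreases as p moves toward 0 or 1.

H(A) = H(0.67) = 0.9149 bits
H(B) = H(0.19) = 0.7015 bits

Distribution A (p=0.67) is closer to uniform (p=0.5), so it has higher entropy.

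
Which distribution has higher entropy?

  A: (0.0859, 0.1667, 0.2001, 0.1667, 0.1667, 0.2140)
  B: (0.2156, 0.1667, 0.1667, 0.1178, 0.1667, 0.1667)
B

Both distributions are close to uniform, making this a harder comparison.

H(A) = 2.5372 bits
H(B) = 2.5640 bits

The distribution closer to uniform has higher entropy.
Answer: B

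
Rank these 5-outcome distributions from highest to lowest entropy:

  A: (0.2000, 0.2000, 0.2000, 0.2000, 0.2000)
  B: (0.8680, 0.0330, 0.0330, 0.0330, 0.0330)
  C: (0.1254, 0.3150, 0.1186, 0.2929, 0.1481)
A > C > B

Key insight: Entropy is maximized by uniform distributions and minimized by concentrated distributions.

- Uniform distributions have maximum entropy log₂(5) = 2.3219 bits
- The more "peaked" or concentrated a distribution, the lower its entropy

Entropies:
  H(A) = 2.3219 bits
  H(B) = 0.8269 bits
  H(C) = 2.1923 bits

Ranking: A > C > B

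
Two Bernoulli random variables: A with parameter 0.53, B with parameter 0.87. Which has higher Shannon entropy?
A

For binary distributions, entropy is maximized at p=0.5 and decreases as p moves toward 0 or 1.

H(A) = H(0.53) = 0.9974 bits
H(B) = H(0.87) = 0.5574 bits

Distribution A (p=0.53) is closer to uniform (p=0.5), so it has higher entropy.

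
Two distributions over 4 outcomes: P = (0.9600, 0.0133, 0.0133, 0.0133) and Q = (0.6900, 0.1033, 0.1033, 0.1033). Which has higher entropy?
Q

P is highly concentrated on one outcome (96%), making it nearly deterministic. Q spreads its mass more evenly (max 69%). The more spread-out distribution has higher entropy: H(P) ≈ 0.306 bits, H(Q) ≈ 1.385 bits.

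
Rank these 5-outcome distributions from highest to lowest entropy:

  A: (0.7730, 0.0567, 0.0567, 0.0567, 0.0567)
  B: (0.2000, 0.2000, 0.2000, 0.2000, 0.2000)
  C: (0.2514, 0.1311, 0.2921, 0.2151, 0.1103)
B > C > A

Key insight: Entropy is maximized by uniform distributions and minimized by concentrated distributions.

- Uniform distributions have maximum entropy log₂(5) = 2.3219 bits
- The more "peaked" or concentrated a distribution, the lower its entropy

Entropies:
  H(A) = 1.2267 bits
  H(B) = 2.3219 bits
  H(C) = 2.2314 bits

Ranking: B > C > A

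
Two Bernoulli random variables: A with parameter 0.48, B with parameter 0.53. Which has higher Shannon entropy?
A

For binary distributions, entropy is maximized at p=0.5 and decreases as p moves toward 0 or 1.

H(A) = H(0.48) = 0.9988 bits
H(B) = H(0.53) = 0.9974 bits

Distribution A (p=0.48) is closer to uniform (p=0.5), so it has higher entropy.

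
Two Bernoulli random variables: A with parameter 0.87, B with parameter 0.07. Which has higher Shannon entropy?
A

For binary distributions, entropy is maximized at p=0.5 and decreases as p moves toward 0 or 1.

H(A) = H(0.87) = 0.5574 bits
H(B) = H(0.07) = 0.3659 bits

Distribution A (p=0.87) is closer to uniform (p=0.5), so it has higher entropy.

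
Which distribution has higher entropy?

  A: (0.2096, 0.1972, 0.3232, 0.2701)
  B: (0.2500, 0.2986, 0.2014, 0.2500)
B

Both distributions are close to uniform, making this a harder comparison.

H(A) = 1.9711 bits
H(B) = 1.9863 bits

The distribution closer to uniform has higher entropy.
Answer: B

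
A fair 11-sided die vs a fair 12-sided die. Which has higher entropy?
12-sided die

Both are uniform distributions; for uniform over n outcomes, H = log₂(n). H(11-sided) = log₂(11) = 3.459 bits and H(12-sided) = log₂(12) = 3.585 bits. More outcomes in a uniform distribution means higher entropy.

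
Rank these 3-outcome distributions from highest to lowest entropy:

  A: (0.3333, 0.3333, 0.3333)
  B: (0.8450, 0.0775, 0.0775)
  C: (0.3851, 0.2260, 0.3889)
A > C > B

Key insight: Entropy is maximized by uniform distributions and minimized by concentrated distributions.

- Uniform distributions have maximum entropy log₂(3) = 1.5850 bits
- The more "peaked" or concentrated a distribution, the lower its entropy

Entropies:
  H(A) = 1.5850 bits
  H(B) = 0.7772 bits
  H(C) = 1.5450 bits

Ranking: A > C > B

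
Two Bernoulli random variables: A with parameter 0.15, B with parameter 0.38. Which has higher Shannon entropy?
B

For binary distributions, entropy is maximized at p=0.5 and decreases as p moves toward 0 or 1.

H(A) = H(0.15) = 0.6098 bits
H(B) = H(0.38) = 0.9580 bits

Distribution B (p=0.38) is closer to uniform (p=0.5), so it has higher entropy.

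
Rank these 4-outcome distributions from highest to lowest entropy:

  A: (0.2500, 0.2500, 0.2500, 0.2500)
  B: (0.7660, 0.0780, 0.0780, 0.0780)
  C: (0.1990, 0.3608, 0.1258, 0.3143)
A > C > B

Key insight: Entropy is maximized by uniform distributions and minimized by concentrated distributions.

- Uniform distributions have maximum entropy log₂(4) = 2.0000 bits
- The more "peaked" or concentrated a distribution, the lower its entropy

Entropies:
  H(A) = 2.0000 bits
  H(B) = 1.1558 bits
  H(C) = 1.8952 bits

Ranking: A > C > B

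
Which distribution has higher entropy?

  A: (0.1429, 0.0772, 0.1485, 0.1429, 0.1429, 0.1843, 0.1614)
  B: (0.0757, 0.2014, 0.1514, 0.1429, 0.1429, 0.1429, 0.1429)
A

Both distributions are close to uniform, making this a harder comparison.

H(A) = 2.7714 bits
H(B) = 2.7642 bits

The distribution closer to uniform has higher entropy.
Answer: A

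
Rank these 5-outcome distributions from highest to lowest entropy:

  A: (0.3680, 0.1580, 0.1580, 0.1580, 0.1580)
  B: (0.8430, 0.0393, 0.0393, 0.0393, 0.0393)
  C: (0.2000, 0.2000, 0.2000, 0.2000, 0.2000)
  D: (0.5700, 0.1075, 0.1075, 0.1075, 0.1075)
C > A > D > B

Key insight: Entropy is maximized by uniform distributions and minimized by concentrated distributions.

Entropies:
  H(A) = 2.2131 bits
  H(B) = 0.9411 bits
  H(C) = 2.3219 bits
  H(D) = 1.8458 bits

Ranking: C > A > D > B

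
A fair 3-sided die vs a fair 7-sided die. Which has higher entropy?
7-sided die

Both are uniform distributions; for uniform over n outcomes, H = log₂(n). H(3-sided) = log₂(3) = 1.585 bits and H(7-sided) = log₂(7) = 2.807 bits. More outcomes in a uniform distribution means higher entropy.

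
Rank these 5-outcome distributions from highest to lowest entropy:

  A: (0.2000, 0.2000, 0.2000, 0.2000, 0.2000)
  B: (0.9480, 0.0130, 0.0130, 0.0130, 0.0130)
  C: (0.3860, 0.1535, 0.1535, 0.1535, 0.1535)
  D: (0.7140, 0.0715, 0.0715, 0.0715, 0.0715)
A > C > D > B

Key insight: Entropy is maximized by uniform distributions and minimized by concentrated distributions.

Entropies:
  H(A) = 2.3219 bits
  H(B) = 0.3988 bits
  H(C) = 2.1902 bits
  H(D) = 1.4355 bits

Ranking: A > C > D > B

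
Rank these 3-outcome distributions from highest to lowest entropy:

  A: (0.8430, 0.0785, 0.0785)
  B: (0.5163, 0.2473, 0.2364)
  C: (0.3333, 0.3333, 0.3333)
C > B > A

Key insight: Entropy is maximized by uniform distributions and minimized by concentrated distributions.

- Uniform distributions have maximum entropy log₂(3) = 1.5850 bits
- The more "peaked" or concentrated a distribution, the lower its entropy

Entropies:
  H(A) = 0.7841 bits
  H(B) = 1.4827 bits
  H(C) = 1.5850 bits

Ranking: C > B > A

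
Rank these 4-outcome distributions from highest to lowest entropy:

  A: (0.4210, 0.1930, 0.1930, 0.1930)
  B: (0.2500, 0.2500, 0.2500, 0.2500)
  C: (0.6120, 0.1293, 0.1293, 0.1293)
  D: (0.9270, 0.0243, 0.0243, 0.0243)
B > A > C > D

Key insight: Entropy is maximized by uniform distributions and minimized by concentrated distributions.

Entropies:
  H(A) = 1.8996 bits
  H(B) = 2.0000 bits
  H(C) = 1.5785 bits
  H(D) = 0.4927 bits

Ranking: B > A > C > D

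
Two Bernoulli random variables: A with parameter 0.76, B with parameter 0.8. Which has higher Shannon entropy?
A

For binary distributions, entropy is maximized at p=0.5 and decreases as p moves toward 0 or 1.

H(A) = H(0.76) = 0.7950 bits
H(B) = H(0.8) = 0.7219 bits

Distribution A (p=0.76) is closer to uniform (p=0.5), so it has higher entropy.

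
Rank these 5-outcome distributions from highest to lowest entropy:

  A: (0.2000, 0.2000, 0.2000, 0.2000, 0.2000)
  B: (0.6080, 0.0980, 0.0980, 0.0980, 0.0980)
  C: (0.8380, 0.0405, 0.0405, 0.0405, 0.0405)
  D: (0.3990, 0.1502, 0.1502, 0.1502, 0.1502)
A > D > B > C

Key insight: Entropy is maximized by uniform distributions and minimized by concentrated distributions.

Entropies:
  H(A) = 2.3219 bits
  H(B) = 1.7501 bits
  H(C) = 0.9631 bits
  H(D) = 2.1724 bits

Ranking: A > D > B > C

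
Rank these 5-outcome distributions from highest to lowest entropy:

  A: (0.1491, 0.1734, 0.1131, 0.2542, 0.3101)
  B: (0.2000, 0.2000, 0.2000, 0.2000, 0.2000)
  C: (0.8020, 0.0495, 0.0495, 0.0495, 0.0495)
B > A > C

Key insight: Entropy is maximized by uniform distributions and minimized by concentrated distributions.

- Uniform distributions have maximum entropy log₂(5) = 2.3219 bits
- The more "peaked" or concentrated a distribution, the lower its entropy

Entropies:
  H(A) = 2.2296 bits
  H(B) = 2.3219 bits
  H(C) = 1.1139 bits

Ranking: B > A > C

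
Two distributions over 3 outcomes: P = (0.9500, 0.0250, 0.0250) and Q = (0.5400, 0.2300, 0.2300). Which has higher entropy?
Q

P is highly concentrated on one outcome (95%), making it nearly deterministic. Q spreads its mass more evenly (max 54%). The more spread-out distribution has higher entropy: H(P) ≈ 0.336 bits, H(Q) ≈ 1.455 bits.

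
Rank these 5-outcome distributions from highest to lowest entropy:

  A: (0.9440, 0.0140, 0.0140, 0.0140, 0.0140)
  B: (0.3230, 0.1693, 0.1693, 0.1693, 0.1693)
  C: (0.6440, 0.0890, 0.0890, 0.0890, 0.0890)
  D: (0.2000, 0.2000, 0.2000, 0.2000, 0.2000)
D > B > C > A

Key insight: Entropy is maximized by uniform distributions and minimized by concentrated distributions.

Entropies:
  H(A) = 0.4234 bits
  H(B) = 2.2616 bits
  H(C) = 1.6513 bits
  H(D) = 2.3219 bits

Ranking: D > B > C > A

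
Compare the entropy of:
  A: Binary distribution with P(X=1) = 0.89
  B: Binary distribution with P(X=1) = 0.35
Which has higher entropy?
B

For binary distributions, entropy is maximized at p=0.5 and decreases as p moves toward 0 or 1.

H(A) = H(0.89) = 0.4999 bits
H(B) = H(0.35) = 0.9341 bits

Distribution B (p=0.35) is closer to uniform (p=0.5), so it has higher entropy.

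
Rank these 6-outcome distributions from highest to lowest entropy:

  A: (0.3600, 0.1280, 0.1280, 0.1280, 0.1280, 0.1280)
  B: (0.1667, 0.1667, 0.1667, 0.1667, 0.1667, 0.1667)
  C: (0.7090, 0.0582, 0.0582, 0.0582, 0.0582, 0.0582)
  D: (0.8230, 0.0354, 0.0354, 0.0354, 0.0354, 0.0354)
B > A > C > D

Key insight: Entropy is maximized by uniform distributions and minimized by concentrated distributions.

Entropies:
  H(A) = 2.4287 bits
  H(B) = 2.5850 bits
  H(C) = 1.5457 bits
  H(D) = 1.0845 bits

Ranking: B > A > C > D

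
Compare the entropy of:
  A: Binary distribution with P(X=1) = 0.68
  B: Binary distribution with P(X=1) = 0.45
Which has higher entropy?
B

For binary distributions, entropy is maximized at p=0.5 and decreases as p moves toward 0 or 1.

H(A) = H(0.68) = 0.9044 bits
H(B) = H(0.45) = 0.9928 bits

Distribution B (p=0.45) is closer to uniform (p=0.5), so it has higher entropy.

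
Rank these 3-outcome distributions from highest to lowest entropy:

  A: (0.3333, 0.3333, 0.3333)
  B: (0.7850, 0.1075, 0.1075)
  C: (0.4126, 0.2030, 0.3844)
A > C > B

Key insight: Entropy is maximized by uniform distributions and minimized by concentrated distributions.

- Uniform distributions have maximum entropy log₂(3) = 1.5850 bits
- The more "peaked" or concentrated a distribution, the lower its entropy

Entropies:
  H(A) = 1.5850 bits
  H(B) = 0.9659 bits
  H(C) = 1.5241 bits

Ranking: A > C > B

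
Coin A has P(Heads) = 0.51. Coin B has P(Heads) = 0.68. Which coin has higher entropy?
A

For binary distributions, entropy is maximized at p=0.5 and decreases as p moves toward 0 or 1.

H(A) = H(0.51) = 0.9997 bits
H(B) = H(0.68) = 0.9044 bits

Distribution A (p=0.51) is closer to uniform (p=0.5), so it has higher entropy.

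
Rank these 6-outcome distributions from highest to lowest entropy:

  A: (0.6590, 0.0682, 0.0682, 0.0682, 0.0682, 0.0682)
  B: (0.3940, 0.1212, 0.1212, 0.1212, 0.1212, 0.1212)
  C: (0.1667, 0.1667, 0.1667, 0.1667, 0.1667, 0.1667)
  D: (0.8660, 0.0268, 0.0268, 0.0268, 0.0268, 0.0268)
C > B > A > D

Key insight: Entropy is maximized by uniform distributions and minimized by concentrated distributions.

Entropies:
  H(A) = 1.7175 bits
  H(B) = 2.3744 bits
  H(C) = 2.5850 bits
  H(D) = 0.8794 bits

Ranking: C > B > A > D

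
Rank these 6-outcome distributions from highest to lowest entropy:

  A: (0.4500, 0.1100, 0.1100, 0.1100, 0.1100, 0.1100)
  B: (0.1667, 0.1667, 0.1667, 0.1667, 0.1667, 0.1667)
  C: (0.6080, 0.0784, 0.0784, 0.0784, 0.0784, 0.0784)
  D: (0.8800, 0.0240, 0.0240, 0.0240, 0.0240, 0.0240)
B > A > C > D

Key insight: Entropy is maximized by uniform distributions and minimized by concentrated distributions.

Entropies:
  H(A) = 2.2698 bits
  H(B) = 2.5850 bits
  H(C) = 1.8763 bits
  H(D) = 0.8080 bits

Ranking: B > A > C > D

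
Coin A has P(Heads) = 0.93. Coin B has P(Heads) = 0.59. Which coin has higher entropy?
B

For binary distributions, entropy is maximized at p=0.5 and decreases as p moves toward 0 or 1.

H(A) = H(0.93) = 0.3659 bits
H(B) = H(0.59) = 0.9765 bits

Distribution B (p=0.59) is closer to uniform (p=0.5), so it has higher entropy.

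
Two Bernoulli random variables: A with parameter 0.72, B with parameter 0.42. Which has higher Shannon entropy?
B

For binary distributions, entropy is maximized at p=0.5 and decreases as p moves toward 0 or 1.

H(A) = H(0.72) = 0.8555 bits
H(B) = H(0.42) = 0.9815 bits

Distribution B (p=0.42) is closer to uniform (p=0.5), so it has higher entropy.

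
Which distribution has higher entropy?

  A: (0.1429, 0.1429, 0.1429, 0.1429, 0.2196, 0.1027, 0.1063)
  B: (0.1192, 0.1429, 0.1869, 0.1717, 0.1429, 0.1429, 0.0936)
B

Both distributions are close to uniform, making this a harder comparison.

H(A) = 2.7654 bits
H(B) = 2.7775 bits

The distribution closer to uniform has higher entropy.
Answer: B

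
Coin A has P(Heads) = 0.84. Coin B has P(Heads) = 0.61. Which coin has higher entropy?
B

For binary distributions, entropy is maximized at p=0.5 and decreases as p moves toward 0 or 1.

H(A) = H(0.84) = 0.6343 bits
H(B) = H(0.61) = 0.9648 bits

Distribution B (p=0.61) is closer to uniform (p=0.5), so it has higher entropy.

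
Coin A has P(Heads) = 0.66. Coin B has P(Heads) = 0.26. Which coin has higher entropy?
A

For binary distributions, entropy is maximized at p=0.5 and decreases as p moves toward 0 or 1.

H(A) = H(0.66) = 0.9248 bits
H(B) = H(0.26) = 0.8267 bits

Distribution A (p=0.66) is closer to uniform (p=0.5), so it has higher entropy.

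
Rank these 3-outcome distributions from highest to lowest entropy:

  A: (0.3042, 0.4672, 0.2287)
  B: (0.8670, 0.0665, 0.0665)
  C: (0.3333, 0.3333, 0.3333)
C > A > B

Key insight: Entropy is maximized by uniform distributions and minimized by concentrated distributions.

- Uniform distributions have maximum entropy log₂(3) = 1.5850 bits
- The more "peaked" or concentrated a distribution, the lower its entropy

Entropies:
  H(A) = 1.5220 bits
  H(B) = 0.6986 bits
  H(C) = 1.5850 bits

Ranking: C > A > B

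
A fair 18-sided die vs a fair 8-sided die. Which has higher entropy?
18-sided die

Both are uniform distributions; for uniform over n outcomes, H = log₂(n). H(18-sided) = log₂(18) = 4.170 bits and H(8-sided) = log₂(8) = 3.000 bits. More outcomes in a uniform distribution means higher entropy.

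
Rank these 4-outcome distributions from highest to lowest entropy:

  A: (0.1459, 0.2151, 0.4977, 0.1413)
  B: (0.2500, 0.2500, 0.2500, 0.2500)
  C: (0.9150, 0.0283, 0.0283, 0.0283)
B > A > C

Key insight: Entropy is maximized by uniform distributions and minimized by concentrated distributions.

- Uniform distributions have maximum entropy log₂(4) = 2.0000 bits
- The more "peaked" or concentrated a distribution, the lower its entropy

Entropies:
  H(A) = 1.7819 bits
  H(B) = 2.0000 bits
  H(C) = 0.5543 bits

Ranking: B > A > C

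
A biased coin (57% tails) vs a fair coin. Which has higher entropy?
Fair coin

The fair coin is uniform (p=0.5), maximizing binary entropy at 1 bit. The biased coin has H(0.57) ≈ 0.986 bits — its outcome is more predictable, so its entropy is lower.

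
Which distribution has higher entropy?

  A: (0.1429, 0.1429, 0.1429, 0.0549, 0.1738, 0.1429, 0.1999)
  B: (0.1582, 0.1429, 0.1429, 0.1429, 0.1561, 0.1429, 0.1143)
B

Both distributions are close to uniform, making this a harder comparison.

H(A) = 2.7370 bits
H(B) = 2.8009 bits

The distribution closer to uniform has higher entropy.
Answer: B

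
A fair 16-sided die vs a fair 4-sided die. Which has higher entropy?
16-sided die

Both are uniform distributions; for uniform over n outcomes, H = log₂(n). H(16-sided) = log₂(16) = 4.000 bits and H(4-sided) = log₂(4) = 2.000 bits. More outcomes in a uniform distribution means higher entropy.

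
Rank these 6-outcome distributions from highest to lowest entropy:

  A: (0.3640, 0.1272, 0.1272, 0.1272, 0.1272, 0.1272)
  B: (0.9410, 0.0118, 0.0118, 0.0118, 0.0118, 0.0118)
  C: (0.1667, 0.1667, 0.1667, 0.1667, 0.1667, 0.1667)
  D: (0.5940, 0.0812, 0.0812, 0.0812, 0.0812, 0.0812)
C > A > D > B

Key insight: Entropy is maximized by uniform distributions and minimized by concentrated distributions.

Entropies:
  H(A) = 2.4227 bits
  H(B) = 0.4605 bits
  H(C) = 2.5850 bits
  H(D) = 1.9171 bits

Ranking: C > A > D > B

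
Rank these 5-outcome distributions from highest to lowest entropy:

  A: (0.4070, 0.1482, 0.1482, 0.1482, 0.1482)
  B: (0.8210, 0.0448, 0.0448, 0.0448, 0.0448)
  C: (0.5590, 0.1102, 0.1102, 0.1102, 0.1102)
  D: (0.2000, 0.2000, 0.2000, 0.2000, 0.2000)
D > A > C > B

Key insight: Entropy is maximized by uniform distributions and minimized by concentrated distributions.

Entropies:
  H(A) = 2.1609 bits
  H(B) = 1.0359 bits
  H(C) = 1.8719 bits
  H(D) = 2.3219 bits

Ranking: D > A > C > B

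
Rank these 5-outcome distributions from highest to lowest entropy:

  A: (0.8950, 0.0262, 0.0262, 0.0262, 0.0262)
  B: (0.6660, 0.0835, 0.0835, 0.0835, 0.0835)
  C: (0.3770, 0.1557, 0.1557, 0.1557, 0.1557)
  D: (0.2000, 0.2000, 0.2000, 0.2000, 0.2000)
D > C > B > A

Key insight: Entropy is maximized by uniform distributions and minimized by concentrated distributions.

Entropies:
  H(A) = 0.6946 bits
  H(B) = 1.5870 bits
  H(C) = 2.2019 bits
  H(D) = 2.3219 bits

Ranking: D > C > B > A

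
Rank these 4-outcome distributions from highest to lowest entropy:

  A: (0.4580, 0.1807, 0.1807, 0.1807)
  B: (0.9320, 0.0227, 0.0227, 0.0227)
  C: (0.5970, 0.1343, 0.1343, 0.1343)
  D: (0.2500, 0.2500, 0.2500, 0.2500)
D > A > C > B

Key insight: Entropy is maximized by uniform distributions and minimized by concentrated distributions.

Entropies:
  H(A) = 1.8540 bits
  H(B) = 0.4662 bits
  H(C) = 1.6114 bits
  H(D) = 2.0000 bits

Ranking: D > A > C > B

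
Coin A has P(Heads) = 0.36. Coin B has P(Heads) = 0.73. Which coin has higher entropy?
A

For binary distributions, entropy is maximized at p=0.5 and decreases as p moves toward 0 or 1.

H(A) = H(0.36) = 0.9427 bits
H(B) = H(0.73) = 0.8415 bits

Distribution A (p=0.36) is closer to uniform (p=0.5), so it has higher entropy.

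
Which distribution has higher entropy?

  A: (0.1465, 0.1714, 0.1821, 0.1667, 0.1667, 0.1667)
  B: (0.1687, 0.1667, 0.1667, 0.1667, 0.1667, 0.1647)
B

Both distributions are close to uniform, making this a harder comparison.

H(A) = 2.5820 bits
H(B) = 2.5849 bits

The distribution closer to uniform has higher entropy.
Answer: B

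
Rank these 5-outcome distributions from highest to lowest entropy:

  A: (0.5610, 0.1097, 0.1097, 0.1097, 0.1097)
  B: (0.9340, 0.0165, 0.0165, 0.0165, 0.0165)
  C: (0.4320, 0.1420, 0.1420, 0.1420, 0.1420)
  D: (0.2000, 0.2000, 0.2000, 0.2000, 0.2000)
D > C > A > B

Key insight: Entropy is maximized by uniform distributions and minimized by concentrated distributions.

Entropies:
  H(A) = 1.8672 bits
  H(B) = 0.4828 bits
  H(C) = 2.1226 bits
  H(D) = 2.3219 bits

Ranking: D > C > A > B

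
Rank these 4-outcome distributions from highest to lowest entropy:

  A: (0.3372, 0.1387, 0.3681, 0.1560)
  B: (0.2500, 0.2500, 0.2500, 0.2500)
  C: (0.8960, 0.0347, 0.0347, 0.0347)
B > A > C

Key insight: Entropy is maximized by uniform distributions and minimized by concentrated distributions.

- Uniform distributions have maximum entropy log₂(4) = 2.0000 bits
- The more "peaked" or concentrated a distribution, the lower its entropy

Entropies:
  H(A) = 1.8729 bits
  H(B) = 2.0000 bits
  H(C) = 0.6464 bits

Ranking: B > A > C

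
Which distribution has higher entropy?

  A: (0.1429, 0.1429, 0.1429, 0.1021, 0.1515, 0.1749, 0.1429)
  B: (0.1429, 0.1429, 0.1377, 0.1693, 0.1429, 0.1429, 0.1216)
B

Both distributions are close to uniform, making this a harder comparison.

H(A) = 2.7928 bits
H(B) = 2.8015 bits

The distribution closer to uniform has higher entropy.
Answer: B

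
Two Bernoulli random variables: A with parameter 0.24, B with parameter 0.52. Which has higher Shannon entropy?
B

For binary distributions, entropy is maximized at p=0.5 and decreases as p moves toward 0 or 1.

H(A) = H(0.24) = 0.7950 bits
H(B) = H(0.52) = 0.9988 bits

Distribution B (p=0.52) is closer to uniform (p=0.5), so it has higher entropy.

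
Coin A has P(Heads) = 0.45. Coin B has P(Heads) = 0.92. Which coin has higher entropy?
A

For binary distributions, entropy is maximized at p=0.5 and decreases as p moves toward 0 or 1.

H(A) = H(0.45) = 0.9928 bits
H(B) = H(0.92) = 0.4022 bits

Distribution A (p=0.45) is closer to uniform (p=0.5), so it has higher entropy.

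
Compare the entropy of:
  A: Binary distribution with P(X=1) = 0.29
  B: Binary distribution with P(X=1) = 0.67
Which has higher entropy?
B

For binary distributions, entropy is maximized at p=0.5 and decreases as p moves toward 0 or 1.

H(A) = H(0.29) = 0.8687 bits
H(B) = H(0.67) = 0.9149 bits

Distribution B (p=0.67) is closer to uniform (p=0.5), so it has higher entropy.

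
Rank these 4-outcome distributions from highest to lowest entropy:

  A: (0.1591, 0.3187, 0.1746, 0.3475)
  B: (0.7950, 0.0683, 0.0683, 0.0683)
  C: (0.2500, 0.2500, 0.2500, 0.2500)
C > A > B

Key insight: Entropy is maximized by uniform distributions and minimized by concentrated distributions.

- Uniform distributions have maximum entropy log₂(4) = 2.0000 bits
- The more "peaked" or concentrated a distribution, the lower its entropy

Entropies:
  H(A) = 1.9173 bits
  H(B) = 1.0567 bits
  H(C) = 2.0000 bits

Ranking: C > A > B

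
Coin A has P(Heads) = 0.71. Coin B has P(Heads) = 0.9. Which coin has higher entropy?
A

For binary distributions, entropy is maximized at p=0.5 and decreases as p moves toward 0 or 1.

H(A) = H(0.71) = 0.8687 bits
H(B) = H(0.9) = 0.4690 bits

Distribution A (p=0.71) is closer to uniform (p=0.5), so it has higher entropy.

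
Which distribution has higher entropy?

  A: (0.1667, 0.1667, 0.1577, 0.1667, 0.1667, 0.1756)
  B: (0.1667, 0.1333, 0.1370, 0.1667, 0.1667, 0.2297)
A

Both distributions are close to uniform, making this a harder comparison.

H(A) = 2.5843 bits
H(B) = 2.5604 bits

The distribution closer to uniform has higher entropy.
Answer: A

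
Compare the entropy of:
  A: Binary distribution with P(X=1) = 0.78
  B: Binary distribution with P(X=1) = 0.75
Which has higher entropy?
B

For binary distributions, entropy is maximized at p=0.5 and decreases as p moves toward 0 or 1.

H(A) = H(0.78) = 0.7602 bits
H(B) = H(0.75) = 0.8113 bits

Distribution B (p=0.75) is closer to uniform (p=0.5), so it has higher entropy.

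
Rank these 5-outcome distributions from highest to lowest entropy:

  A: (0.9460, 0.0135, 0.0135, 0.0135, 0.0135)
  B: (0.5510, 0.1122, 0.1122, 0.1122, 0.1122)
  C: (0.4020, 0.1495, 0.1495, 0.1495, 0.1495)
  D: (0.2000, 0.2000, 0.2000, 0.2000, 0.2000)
D > C > B > A

Key insight: Entropy is maximized by uniform distributions and minimized by concentrated distributions.

Entropies:
  H(A) = 0.4112 bits
  H(B) = 1.8905 bits
  H(C) = 2.1681 bits
  H(D) = 2.3219 bits

Ranking: D > C > B > A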